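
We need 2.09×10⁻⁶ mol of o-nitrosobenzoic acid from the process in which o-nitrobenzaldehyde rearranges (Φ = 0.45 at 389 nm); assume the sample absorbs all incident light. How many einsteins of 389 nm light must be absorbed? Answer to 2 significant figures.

Photons that must be absorbed: 2.09×10⁻⁶ / 0.45 = 4.644×10⁻⁶ mol.

4.6×10⁻⁶ einstein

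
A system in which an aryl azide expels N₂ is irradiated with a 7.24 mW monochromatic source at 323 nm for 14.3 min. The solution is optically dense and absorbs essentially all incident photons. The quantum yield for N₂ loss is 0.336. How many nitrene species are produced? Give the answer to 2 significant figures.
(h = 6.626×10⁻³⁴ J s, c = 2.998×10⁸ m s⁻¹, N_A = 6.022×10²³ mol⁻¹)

Photon energy at 323 nm: hc/λ = (6.626×10⁻³⁴)(2.998×10⁸)/(323×10⁻⁹) = 6.150×10⁻¹⁹ J.
Energy delivered: (7.24 mW)(858 s) = 6.212 J.
Photons incident: 6.212 / 6.150×10⁻¹⁹ = 1.010×10¹⁹, i.e. 1.010×10¹⁹/6.022×10²³ = 1.677×10⁻⁵ mol.
Product: Φ × n_abs = 0.336 × 1.677×10⁻⁵ = 5.635×10⁻⁶ mol.
As a count: 5.635×10⁻⁶ × 6.022×10²³ = 3.4×10¹⁸.

3.4×10¹⁸ species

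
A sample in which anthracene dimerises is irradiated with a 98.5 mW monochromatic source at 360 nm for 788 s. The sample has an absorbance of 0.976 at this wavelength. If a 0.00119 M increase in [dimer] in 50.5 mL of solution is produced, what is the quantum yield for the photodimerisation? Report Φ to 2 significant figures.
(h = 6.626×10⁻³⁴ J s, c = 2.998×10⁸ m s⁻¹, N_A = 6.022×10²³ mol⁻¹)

Φ = 0.29

Product: (0.00119 M)(0.0505 L) = 6.010×10⁻⁵ mol.
Photon energy at 360 nm: hc/λ = (6.626×10⁻³⁴)(2.998×10⁸)/(360×10⁻⁹) = 5.518×10⁻¹⁹ J.
Energy delivered: (98.5 mW)(788 s) = 77.62 J.
Photons incident: 77.62 / 5.518×10⁻¹⁹ = 1.407×10²⁰, i.e. 1.407×10²⁰/6.022×10²³ = 2.336×10⁻⁴ mol.
Fraction absorbed: 1 − 10^(−0.976) = 0.8943.
Photons absorbed: 0.8943 × 2.336×10⁻⁴ = 2.089×10⁻⁴ mol.
Φ = 6.010×10⁻⁵ mol / 2.089×10⁻⁴ mol photons = 0.29.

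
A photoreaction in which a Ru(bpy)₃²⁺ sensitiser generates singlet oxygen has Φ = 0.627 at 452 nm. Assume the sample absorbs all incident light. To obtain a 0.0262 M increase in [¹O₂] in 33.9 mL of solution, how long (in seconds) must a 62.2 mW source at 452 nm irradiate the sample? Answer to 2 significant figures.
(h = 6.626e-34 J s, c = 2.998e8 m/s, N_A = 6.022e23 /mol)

Product: (0.0262 M)(0.0339 L) = 8.882e-4 mol.
Photons that must be absorbed: 8.882e-4 / 0.627 = 0.001417 mol.
Photon energy: hc/λ = 4.395e-19 J; per mole, 2.647e5 J mol⁻¹.
Energy required: 0.001417 × 2.647e5 = 375.1 J.
Time: 375.1 J / 0.0622 W = 6000 s.

t ≈ 6000 s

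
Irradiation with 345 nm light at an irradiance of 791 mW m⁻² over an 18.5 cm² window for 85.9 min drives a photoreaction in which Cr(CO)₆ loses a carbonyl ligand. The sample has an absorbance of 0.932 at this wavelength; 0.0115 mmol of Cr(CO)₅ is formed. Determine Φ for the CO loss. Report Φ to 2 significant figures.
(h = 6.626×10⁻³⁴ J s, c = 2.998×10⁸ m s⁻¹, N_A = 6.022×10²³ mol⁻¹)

Φ = 0.60

Product: 0.0115 mmol = 1.15×10⁻⁵ mol.
Photon energy at 345 nm: hc/λ = (6.626×10⁻³⁴)(2.998×10⁸)/(345×10⁻⁹) = 5.758×10⁻¹⁹ J.
Energy delivered: (791 mW m⁻²)(18.5×10⁻⁴ m²)(5154 s) = 7.542 J.
Photons incident: 7.542 / 5.758×10⁻¹⁹ = 1.310×10¹⁹, i.e. 1.310×10¹⁹/6.022×10²³ = 2.175×10⁻⁵ mol.
Fraction absorbed: 1 − 10^(−0.932) = 0.8831.
Photons absorbed: 0.8831 × 2.175×10⁻⁵ = 1.921×10⁻⁵ mol.
Φ = 1.15×10⁻⁵ mol / 1.921×10⁻⁵ mol photons = 0.60.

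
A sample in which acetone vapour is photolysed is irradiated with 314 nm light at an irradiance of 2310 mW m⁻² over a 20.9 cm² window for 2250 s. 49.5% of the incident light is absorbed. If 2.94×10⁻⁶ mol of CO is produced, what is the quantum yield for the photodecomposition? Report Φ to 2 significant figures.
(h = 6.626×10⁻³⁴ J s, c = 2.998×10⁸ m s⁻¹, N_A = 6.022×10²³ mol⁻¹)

Φ = 0.21

Photon energy at 314 nm: hc/λ = (6.626×10⁻³⁴)(2.998×10⁸)/(314×10⁻⁹) = 6.326×10⁻¹⁹ J.
Energy delivered: (2310 mW m⁻²)(20.9×10⁻⁴ m²)(2250 s) = 10.86 J.
Photons incident: 10.86 / 6.326×10⁻¹⁹ = 1.717×10¹⁹, i.e. 1.717×10¹⁹/6.022×10²³ = 2.851×10⁻⁵ mol.
Photons absorbed: 0.495 × 2.851×10⁻⁵ = 1.411×10⁻⁵ mol.
Φ = 2.94×10⁻⁶ mol / 1.411×10⁻⁵ mol photons = 0.21.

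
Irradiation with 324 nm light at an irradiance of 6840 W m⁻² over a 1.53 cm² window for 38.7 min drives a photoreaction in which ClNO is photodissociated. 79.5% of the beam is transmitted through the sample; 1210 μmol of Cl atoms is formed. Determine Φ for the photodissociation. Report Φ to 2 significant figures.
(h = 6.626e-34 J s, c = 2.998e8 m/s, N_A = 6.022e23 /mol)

Φ = 0.90

Product: 1210 μmol = 0.00121 mol.
Photon energy at 324 nm: hc/λ = (6.626e-34)(2.998e8)/(324e-9) = 6.131e-19 J.
Energy delivered: (6840 W m⁻²)(1.53e-4 m²)(2322 s) = 2430 J.
Photons incident: 2430 / 6.131e-19 = 3.963e21, i.e. 3.963e21/6.022e23 = 0.006581 mol.
Fraction absorbed: 1 − 79.5/100 = 0.2050.
Photons absorbed: 0.2050 × 0.006581 = 0.001349 mol.
Φ = 0.00121 mol / 0.001349 mol photons = 0.90.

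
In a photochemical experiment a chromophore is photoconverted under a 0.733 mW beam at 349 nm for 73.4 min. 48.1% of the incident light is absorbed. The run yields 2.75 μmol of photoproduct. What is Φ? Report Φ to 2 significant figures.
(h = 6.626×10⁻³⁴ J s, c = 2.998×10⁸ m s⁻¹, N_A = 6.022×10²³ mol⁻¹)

Φ = 0.61

Product: 2.75 μmol = 2.75×10⁻⁶ mol.
Photon energy at 349 nm: hc/λ = (6.626×10⁻³⁴)(2.998×10⁸)/(349×10⁻⁹) = 5.692×10⁻¹⁹ J.
Energy delivered: (0.733 mW)(4404 s) = 3.228 J.
Photons incident: 3.228 / 5.692×10⁻¹⁹ = 5.671×10¹⁸, i.e. 5.671×10¹⁸/6.022×10²³ = 9.417×10⁻⁶ mol.
Photons absorbed: 0.481 × 9.417×10⁻⁶ = 4.530×10⁻⁶ mol.
Φ = 2.75×10⁻⁶ mol / 4.530×10⁻⁶ mol photons = 0.61.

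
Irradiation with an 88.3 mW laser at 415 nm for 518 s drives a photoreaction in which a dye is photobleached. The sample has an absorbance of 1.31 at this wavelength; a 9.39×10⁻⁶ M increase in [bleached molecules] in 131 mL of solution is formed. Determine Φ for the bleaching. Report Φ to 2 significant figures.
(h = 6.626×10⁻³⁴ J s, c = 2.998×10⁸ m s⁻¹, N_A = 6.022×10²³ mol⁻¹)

Φ = 0.0082

Product: (9.39×10⁻⁶ M)(0.131 L) = 1.230×10⁻⁶ mol.
Photon energy at 415 nm: hc/λ = (6.626×10⁻³⁴)(2.998×10⁸)/(415×10⁻⁹) = 4.787×10⁻¹⁹ J.
Energy delivered: (88.3 mW)(518 s) = 45.74 J.
Photons incident: 45.74 / 4.787×10⁻¹⁹ = 9.555×10¹⁹, i.e. 9.555×10¹⁹/6.022×10²³ = 1.587×10⁻⁴ mol.
Fraction absorbed: 1 − 10^(−1.31) = 0.9510.
Photons absorbed: 0.9510 × 1.587×10⁻⁴ = 1.509×10⁻⁴ mol.
Φ = 1.230×10⁻⁶ mol / 1.509×10⁻⁴ mol photons = 0.0082.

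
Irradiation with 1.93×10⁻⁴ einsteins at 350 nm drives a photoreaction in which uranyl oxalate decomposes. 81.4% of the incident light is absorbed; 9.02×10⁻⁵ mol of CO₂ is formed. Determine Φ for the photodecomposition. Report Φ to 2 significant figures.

Φ = 0.57

Photons absorbed: 0.814 × 1.93×10⁻⁴ = 1.571×10⁻⁴ mol.
Φ = 9.02×10⁻⁵ mol / 1.571×10⁻⁴ mol photons = 0.57.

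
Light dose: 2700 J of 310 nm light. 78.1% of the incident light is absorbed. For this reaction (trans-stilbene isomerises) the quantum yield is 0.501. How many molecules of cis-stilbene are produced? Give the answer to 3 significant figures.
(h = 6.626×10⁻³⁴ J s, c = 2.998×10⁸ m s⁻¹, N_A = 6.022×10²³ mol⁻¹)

1.65×10²¹ molecules

Photon energy at 310 nm: hc/λ = (6.626×10⁻³⁴)(2.998×10⁸)/(310×10⁻⁹) = 6.408×10⁻¹⁹ J.
Photons incident: 2700 / 6.408×10⁻¹⁹ = 4.213×10²¹, i.e. 4.213×10²¹/6.022×10²³ = 0.006996 mol.
Photons absorbed: 0.781 × 0.006996 = 0.005464 mol.
Product: Φ × n_abs = 0.501 × 0.005464 = 0.002737 mol.
As a count: 0.002737 × 6.022×10²³ = 1.65×10²¹.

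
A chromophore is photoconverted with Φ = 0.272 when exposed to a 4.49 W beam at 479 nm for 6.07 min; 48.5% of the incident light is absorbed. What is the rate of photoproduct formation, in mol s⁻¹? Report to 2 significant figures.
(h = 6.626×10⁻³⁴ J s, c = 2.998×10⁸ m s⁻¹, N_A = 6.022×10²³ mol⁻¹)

2.4×10⁻⁶ mol s⁻¹

Photon energy at 479 nm: hc/λ = (6.626×10⁻³⁴)(2.998×10⁸)/(479×10⁻⁹) = 4.147×10⁻¹⁹ J.
Energy delivered: (4.49 W)(364.2 s) = 1635 J.
Photons incident: 1635 / 4.147×10⁻¹⁹ = 3.943×10²¹, i.e. 3.943×10²¹/6.022×10²³ = 0.006548 mol.
Photons absorbed: 0.485 × 0.006548 = 0.003176 mol.
Product formed: 0.272 × 0.003176 = 8.639×10⁻⁴ mol.
Rate: 8.639×10⁻⁴ / 364.2 s = 2.4×10⁻⁶ mol s⁻¹.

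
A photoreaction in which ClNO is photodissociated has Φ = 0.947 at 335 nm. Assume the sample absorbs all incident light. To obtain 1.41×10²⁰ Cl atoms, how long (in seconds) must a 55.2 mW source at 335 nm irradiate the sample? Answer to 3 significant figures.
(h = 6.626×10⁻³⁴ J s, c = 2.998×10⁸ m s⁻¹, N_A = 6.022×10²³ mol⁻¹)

t ≈ 1600 s

Product: 1.41×10²⁰ / 6.022×10²³ = 2.341×10⁻⁴ mol.
Photons that must be absorbed: 2.341×10⁻⁴ / 0.947 = 2.472×10⁻⁴ mol.
Photon energy: hc/λ = 5.930×10⁻¹⁹ J; per mole, 3.571×10⁵ J mol⁻¹.
Energy required: 2.472×10⁻⁴ × 3.571×10⁵ = 88.28 J.
Time: 88.28 J / 0.0552 W = 1600 s.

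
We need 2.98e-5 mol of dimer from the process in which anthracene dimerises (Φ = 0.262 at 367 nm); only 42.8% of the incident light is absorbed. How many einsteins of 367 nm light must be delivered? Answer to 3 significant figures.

Photons that must be absorbed: 2.98e-5 / 0.262 = 1.137e-4 mol.
Incident photons needed: 1.137e-4 / 0.428 = 2.657e-4 mol.

2.66e-4 einstein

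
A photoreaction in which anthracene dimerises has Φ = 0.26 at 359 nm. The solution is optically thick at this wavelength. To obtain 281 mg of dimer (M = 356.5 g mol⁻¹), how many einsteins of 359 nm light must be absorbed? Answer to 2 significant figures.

0.0030 einstein

Product: 281 mg / 356.5 g mol⁻¹ = 7.882×10⁻⁴ mol.
Photons that must be absorbed: 7.882×10⁻⁴ / 0.26 = 0.003032 mol.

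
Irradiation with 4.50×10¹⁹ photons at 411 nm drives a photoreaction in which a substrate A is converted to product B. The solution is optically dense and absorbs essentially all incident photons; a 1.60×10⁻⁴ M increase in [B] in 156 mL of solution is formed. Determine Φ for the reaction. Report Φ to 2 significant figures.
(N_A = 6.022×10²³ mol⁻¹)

Product: (1.60×10⁻⁴ M)(0.156 L) = 2.496×10⁻⁵ mol.
Moles of photons: 4.50×10¹⁹ / 6.022×10²³ = 7.473×10⁻⁵ mol.
Φ = 2.496×10⁻⁵ mol / 7.473×10⁻⁵ mol photons = 0.33.

Φ = 0.33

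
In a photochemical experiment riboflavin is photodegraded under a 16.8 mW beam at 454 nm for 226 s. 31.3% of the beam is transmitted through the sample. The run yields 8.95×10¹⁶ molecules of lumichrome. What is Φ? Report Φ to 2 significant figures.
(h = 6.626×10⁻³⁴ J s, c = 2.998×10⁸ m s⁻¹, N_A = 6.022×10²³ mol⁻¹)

Φ = 0.015

Product: 8.95×10¹⁶ / 6.022×10²³ = 1.486×10⁻⁷ mol.
Photon energy at 454 nm: hc/λ = (6.626×10⁻³⁴)(2.998×10⁸)/(454×10⁻⁹) = 4.375×10⁻¹⁹ J.
Energy delivered: (16.8 mW)(226 s) = 3.797 J.
Photons incident: 3.797 / 4.375×10⁻¹⁹ = 8.679×10¹⁸, i.e. 8.679×10¹⁸/6.022×10²³ = 1.441×10⁻⁵ mol.
Fraction absorbed: 1 − 31.3/100 = 0.6870.
Photons absorbed: 0.6870 × 1.441×10⁻⁵ = 9.900×10⁻⁶ mol.
Φ = 1.486×10⁻⁷ mol / 9.900×10⁻⁶ mol photons = 0.015.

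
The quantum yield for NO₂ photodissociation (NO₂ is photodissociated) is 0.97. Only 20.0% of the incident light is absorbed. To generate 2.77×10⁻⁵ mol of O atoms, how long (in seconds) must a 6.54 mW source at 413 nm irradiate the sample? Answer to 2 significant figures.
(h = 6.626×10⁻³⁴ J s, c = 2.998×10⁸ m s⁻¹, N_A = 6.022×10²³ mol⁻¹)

t ≈ 6300 s

Photons that must be absorbed: 2.77×10⁻⁵ / 0.97 = 2.856×10⁻⁵ mol.
Incident photons needed: 2.856×10⁻⁵ / 0.200 = 1.428×10⁻⁴ mol.
Photon energy: hc/λ = 4.810×10⁻¹⁹ J; per mole, 2.897×10⁵ J mol⁻¹.
Energy required: 1.428×10⁻⁴ × 2.897×10⁵ = 41.37 J.
Time: 41.37 J / 0.00654 W = 6300 s.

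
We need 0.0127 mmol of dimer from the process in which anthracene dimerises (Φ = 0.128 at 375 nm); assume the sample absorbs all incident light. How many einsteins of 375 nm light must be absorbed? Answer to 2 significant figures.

Product: 0.0127 mmol = 1.27×10⁻⁵ mol.
Photons that must be absorbed: 1.27×10⁻⁵ / 0.128 = 9.922×10⁻⁵ mol.

9.9×10⁻⁵ einstein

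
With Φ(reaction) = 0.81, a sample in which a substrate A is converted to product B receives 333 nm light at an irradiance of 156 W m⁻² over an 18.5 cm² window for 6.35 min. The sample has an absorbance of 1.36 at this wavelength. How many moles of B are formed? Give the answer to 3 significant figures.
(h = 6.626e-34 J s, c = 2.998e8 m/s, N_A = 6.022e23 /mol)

Photon energy at 333 nm: hc/λ = (6.626e-34)(2.998e8)/(333e-9) = 5.965e-19 J.
Energy delivered: (156 W m⁻²)(18.5e-4 m²)(381 s) = 110.0 J.
Photons incident: 110.0 / 5.965e-19 = 1.844e20, i.e. 1.844e20/6.022e23 = 3.062e-4 mol.
Fraction absorbed: 1 − 10^(−1.36) = 0.9563.
Photons absorbed: 0.9563 × 3.062e-4 = 2.928e-4 mol.
Product: Φ × n_abs = 0.81 × 2.928e-4 = 2.372e-4 mol.

2.37e-4 mol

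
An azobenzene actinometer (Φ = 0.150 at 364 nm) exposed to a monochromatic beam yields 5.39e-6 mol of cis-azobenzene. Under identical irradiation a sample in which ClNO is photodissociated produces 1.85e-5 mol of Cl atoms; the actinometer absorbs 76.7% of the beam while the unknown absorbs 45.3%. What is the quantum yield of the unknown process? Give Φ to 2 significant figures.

Photons absorbed by the actinometer: 5.39e-6 / 0.150 = 3.593e-5 mol.
Incident flux: 3.593e-5 / 0.767 = 4.684e-5 einstein.
Absorbed by unknown: 0.453 × 4.684e-5 = 2.122e-5 mol.
Φ(unknown) = 1.85e-5 / 2.122e-5 = 0.87.

Φ = 0.87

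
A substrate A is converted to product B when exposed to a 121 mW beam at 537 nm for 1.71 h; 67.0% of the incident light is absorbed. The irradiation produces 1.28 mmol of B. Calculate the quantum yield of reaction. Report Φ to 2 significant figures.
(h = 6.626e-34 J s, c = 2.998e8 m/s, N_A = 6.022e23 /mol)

Product: 1.28 mmol = 0.00128 mol.
Photon energy at 537 nm: hc/λ = (6.626e-34)(2.998e8)/(537e-9) = 3.699e-19 J.
Energy delivered: (121 mW)(6156 s) = 744.9 J.
Photons incident: 744.9 / 3.699e-19 = 2.014e21, i.e. 2.014e21/6.022e23 = 0.003344 mol.
Photons absorbed: 0.670 × 0.003344 = 0.002240 mol.
Φ = 0.00128 mol / 0.002240 mol photons = 0.57.

Φ = 0.57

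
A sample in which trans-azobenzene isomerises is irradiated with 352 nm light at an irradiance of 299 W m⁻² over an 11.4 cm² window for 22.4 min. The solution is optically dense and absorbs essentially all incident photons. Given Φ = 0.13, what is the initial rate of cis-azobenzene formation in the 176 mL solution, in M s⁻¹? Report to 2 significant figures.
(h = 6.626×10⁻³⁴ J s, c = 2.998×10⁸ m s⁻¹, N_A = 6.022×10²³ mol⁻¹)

7.4×10⁻⁷ M s⁻¹

Photon energy at 352 nm: hc/λ = (6.626×10⁻³⁴)(2.998×10⁸)/(352×10⁻⁹) = 5.643×10⁻¹⁹ J.
Energy delivered: (299 W m⁻²)(11.4×10⁻⁴ m²)(1344 s) = 458.1 J.
Photons incident: 458.1 / 5.643×10⁻¹⁹ = 8.118×10²⁰, i.e. 8.118×10²⁰/6.022×10²³ = 0.001348 mol.
Product formed: 0.13 × 0.001348 = 1.752×10⁻⁴ mol.
Rate: 1.752×10⁻⁴ mol / (1344 s × 0.176 L) = 7.4×10⁻⁷ M s⁻¹.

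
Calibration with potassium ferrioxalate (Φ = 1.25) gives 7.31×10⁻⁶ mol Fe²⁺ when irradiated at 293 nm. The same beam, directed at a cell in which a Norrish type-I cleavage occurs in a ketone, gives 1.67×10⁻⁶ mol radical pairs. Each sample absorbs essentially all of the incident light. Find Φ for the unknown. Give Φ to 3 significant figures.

Φ = 0.286

Photons absorbed by the actinometer: 7.31×10⁻⁶ / 1.25 = 5.848×10⁻⁶ mol.
Φ(unknown) = 1.67×10⁻⁶ / 5.848×10⁻⁶ = 0.286.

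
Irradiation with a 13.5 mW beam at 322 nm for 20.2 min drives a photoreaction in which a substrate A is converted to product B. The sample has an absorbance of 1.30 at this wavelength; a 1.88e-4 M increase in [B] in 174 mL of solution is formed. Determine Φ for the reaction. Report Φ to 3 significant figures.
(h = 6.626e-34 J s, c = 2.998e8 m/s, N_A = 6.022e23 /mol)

Product: (1.88e-4 M)(0.174 L) = 3.271e-5 mol.
Photon energy at 322 nm: hc/λ = (6.626e-34)(2.998e8)/(322e-9) = 6.169e-19 J.
Energy delivered: (13.5 mW)(1212 s) = 16.36 J.
Photons incident: 16.36 / 6.169e-19 = 2.652e19, i.e. 2.652e19/6.022e23 = 4.404e-5 mol.
Fraction absorbed: 1 − 10^(−1.30) = 0.9499.
Photons absorbed: 0.9499 × 4.404e-5 = 4.183e-5 mol.
Φ = 3.271e-5 mol / 4.183e-5 mol photons = 0.782.

Φ = 0.782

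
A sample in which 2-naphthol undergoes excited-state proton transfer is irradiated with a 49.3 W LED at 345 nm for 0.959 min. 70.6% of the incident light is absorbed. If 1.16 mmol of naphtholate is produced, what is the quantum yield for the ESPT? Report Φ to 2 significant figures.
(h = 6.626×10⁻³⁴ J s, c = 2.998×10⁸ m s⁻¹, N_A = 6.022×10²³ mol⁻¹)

Product: 1.16 mmol = 0.00116 mol.
Photon energy at 345 nm: hc/λ = (6.626×10⁻³⁴)(2.998×10⁸)/(345×10⁻⁹) = 5.758×10⁻¹⁹ J.
Energy delivered: (49.3 W)(57.54 s) = 2837 J.
Photons incident: 2837 / 5.758×10⁻¹⁹ = 4.927×10²¹, i.e. 4.927×10²¹/6.022×10²³ = 0.008182 mol.
Photons absorbed: 0.706 × 0.008182 = 0.005776 mol.
Φ = 0.00116 mol / 0.005776 mol photons = 0.20.

Φ = 0.20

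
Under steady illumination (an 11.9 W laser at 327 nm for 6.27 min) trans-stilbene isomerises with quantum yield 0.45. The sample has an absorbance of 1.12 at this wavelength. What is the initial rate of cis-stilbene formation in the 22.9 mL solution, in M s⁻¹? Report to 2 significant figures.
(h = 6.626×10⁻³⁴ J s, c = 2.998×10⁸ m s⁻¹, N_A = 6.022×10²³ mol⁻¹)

Photon energy at 327 nm: hc/λ = (6.626×10⁻³⁴)(2.998×10⁸)/(327×10⁻⁹) = 6.075×10⁻¹⁹ J.
Energy delivered: (11.9 W)(376.2 s) = 4477 J.
Photons incident: 4477 / 6.075×10⁻¹⁹ = 7.370×10²¹, i.e. 7.370×10²¹/6.022×10²³ = 0.01224 mol.
Fraction absorbed: 1 − 10^(−1.12) = 0.9241.
Photons absorbed: 0.9241 × 0.01224 = 0.01131 mol.
Product formed: 0.45 × 0.01131 = 0.005090 mol.
Rate: 0.005090 mol / (376.2 s × 0.0229 L) = 5.9×10⁻⁴ M s⁻¹.

5.9×10⁻⁴ M s⁻¹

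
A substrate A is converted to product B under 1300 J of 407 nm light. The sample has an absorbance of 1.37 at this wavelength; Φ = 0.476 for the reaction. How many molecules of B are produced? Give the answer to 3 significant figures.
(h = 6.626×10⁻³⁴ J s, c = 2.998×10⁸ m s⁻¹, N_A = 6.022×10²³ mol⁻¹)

Photon energy at 407 nm: hc/λ = (6.626×10⁻³⁴)(2.998×10⁸)/(407×10⁻⁹) = 4.881×10⁻¹⁹ J.
Photons incident: 1300 / 4.881×10⁻¹⁹ = 2.663×10²¹, i.e. 2.663×10²¹/6.022×10²³ = 0.004422 mol.
Fraction absorbed: 1 − 10^(−1.37) = 0.9573.
Photons absorbed: 0.9573 × 0.004422 = 0.004233 mol.
Product: Φ × n_abs = 0.476 × 0.004233 = 0.002015 mol.
As a count: 0.002015 × 6.022×10²³ = 1.21×10²¹.

1.21×10²¹ molecules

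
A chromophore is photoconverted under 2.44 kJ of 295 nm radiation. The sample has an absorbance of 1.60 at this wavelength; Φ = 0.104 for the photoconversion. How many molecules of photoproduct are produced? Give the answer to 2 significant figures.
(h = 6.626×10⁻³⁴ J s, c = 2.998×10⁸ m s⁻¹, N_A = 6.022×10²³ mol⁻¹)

Photon energy at 295 nm: hc/λ = (6.626×10⁻³⁴)(2.998×10⁸)/(295×10⁻⁹) = 6.734×10⁻¹⁹ J.
Incident energy: 2.44 kJ = 2440 J.
Photons incident: 2440 / 6.734×10⁻¹⁹ = 3.623×10²¹, i.e. 3.623×10²¹/6.022×10²³ = 0.006016 mol.
Fraction absorbed: 1 − 10^(−1.60) = 0.9749.
Photons absorbed: 0.9749 × 0.006016 = 0.005865 mol.
Product: Φ × n_abs = 0.104 × 0.005865 = 6.100×10⁻⁴ mol.
As a count: 6.100×10⁻⁴ × 6.022×10²³ = 3.7×10²⁰.

3.7×10²⁰ molecules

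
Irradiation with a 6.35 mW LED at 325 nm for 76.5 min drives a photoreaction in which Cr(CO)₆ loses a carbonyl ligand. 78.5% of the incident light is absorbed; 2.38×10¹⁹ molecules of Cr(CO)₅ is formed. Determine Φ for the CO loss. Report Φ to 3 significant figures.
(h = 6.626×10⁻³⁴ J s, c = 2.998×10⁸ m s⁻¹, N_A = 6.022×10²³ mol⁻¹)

Product: 2.38×10¹⁹ / 6.022×10²³ = 3.952×10⁻⁵ mol.
Photon energy at 325 nm: hc/λ = (6.626×10⁻³⁴)(2.998×10⁸)/(325×10⁻⁹) = 6.112×10⁻¹⁹ J.
Energy delivered: (6.35 mW)(4590 s) = 29.15 J.
Photons incident: 29.15 / 6.112×10⁻¹⁹ = 4.769×10¹⁹, i.e. 4.769×10¹⁹/6.022×10²³ = 7.919×10⁻⁵ mol.
Photons absorbed: 0.785 × 7.919×10⁻⁵ = 6.216×10⁻⁵ mol.
Φ = 3.952×10⁻⁵ mol / 6.216×10⁻⁵ mol photons = 0.636.

Φ = 0.636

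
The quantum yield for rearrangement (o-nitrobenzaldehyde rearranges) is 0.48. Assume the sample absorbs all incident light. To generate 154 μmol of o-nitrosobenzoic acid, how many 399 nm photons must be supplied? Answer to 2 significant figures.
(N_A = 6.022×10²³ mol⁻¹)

1.9×10²⁰ photons

Product: 154 μmol = 1.54×10⁻⁴ mol.
Photons that must be absorbed: 1.54×10⁻⁴ / 0.48 = 3.208×10⁻⁴ mol.
Photon count: 3.208×10⁻⁴ × 6.022×10²³ = 1.9×10²⁰.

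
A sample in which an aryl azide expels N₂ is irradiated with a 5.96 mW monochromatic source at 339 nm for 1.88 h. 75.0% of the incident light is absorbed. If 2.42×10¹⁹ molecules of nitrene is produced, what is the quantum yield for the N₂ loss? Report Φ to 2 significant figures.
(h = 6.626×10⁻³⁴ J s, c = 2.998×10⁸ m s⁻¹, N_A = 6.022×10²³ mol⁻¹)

Φ = 0.47

Product: 2.42×10¹⁹ / 6.022×10²³ = 4.019×10⁻⁵ mol.
Photon energy at 339 nm: hc/λ = (6.626×10⁻³⁴)(2.998×10⁸)/(339×10⁻⁹) = 5.860×10⁻¹⁹ J.
Energy delivered: (5.96 mW)(6768 s) = 40.34 J.
Photons incident: 40.34 / 5.860×10⁻¹⁹ = 6.884×10¹⁹, i.e. 6.884×10¹⁹/6.022×10²³ = 1.143×10⁻⁴ mol.
Photons absorbed: 0.750 × 1.143×10⁻⁴ = 8.573×10⁻⁵ mol.
Φ = 4.019×10⁻⁵ mol / 8.573×10⁻⁵ mol photons = 0.47.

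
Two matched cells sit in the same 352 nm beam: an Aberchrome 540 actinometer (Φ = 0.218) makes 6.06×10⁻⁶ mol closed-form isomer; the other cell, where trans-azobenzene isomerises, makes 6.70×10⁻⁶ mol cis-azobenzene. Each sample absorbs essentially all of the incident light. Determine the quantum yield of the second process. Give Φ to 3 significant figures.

Photons absorbed by the actinometer: 6.06×10⁻⁶ / 0.218 = 2.780×10⁻⁵ mol.
Φ(unknown) = 6.70×10⁻⁶ / 2.780×10⁻⁵ = 0.241.

Φ = 0.241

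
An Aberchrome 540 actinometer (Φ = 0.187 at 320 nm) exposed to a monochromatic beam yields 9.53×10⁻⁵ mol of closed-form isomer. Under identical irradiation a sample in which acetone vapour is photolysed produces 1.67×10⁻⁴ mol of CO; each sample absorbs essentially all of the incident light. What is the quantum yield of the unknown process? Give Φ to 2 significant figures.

Photons absorbed by the actinometer: 9.53×10⁻⁵ / 0.187 = 5.096×10⁻⁴ mol.
Φ(unknown) = 1.67×10⁻⁴ / 5.096×10⁻⁴ = 0.33.

Φ = 0.33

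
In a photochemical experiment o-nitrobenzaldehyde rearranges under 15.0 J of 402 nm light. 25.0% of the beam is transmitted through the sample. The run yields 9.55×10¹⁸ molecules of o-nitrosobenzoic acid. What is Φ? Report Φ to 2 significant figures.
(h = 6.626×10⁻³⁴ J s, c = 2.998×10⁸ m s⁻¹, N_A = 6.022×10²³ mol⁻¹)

Φ = 0.42

Product: 9.55×10¹⁸ / 6.022×10²³ = 1.586×10⁻⁵ mol.
Photon energy at 402 nm: hc/λ = (6.626×10⁻³⁴)(2.998×10⁸)/(402×10⁻⁹) = 4.941×10⁻¹⁹ J.
Photons incident: 15.0 / 4.941×10⁻¹⁹ = 3.036×10¹⁹, i.e. 3.036×10¹⁹/6.022×10²³ = 5.042×10⁻⁵ mol.
Fraction absorbed: 1 − 25.0/100 = 0.7500.
Photons absorbed: 0.7500 × 5.042×10⁻⁵ = 3.782×10⁻⁵ mol.
Φ = 1.586×10⁻⁵ mol / 3.782×10⁻⁵ mol photons = 0.42.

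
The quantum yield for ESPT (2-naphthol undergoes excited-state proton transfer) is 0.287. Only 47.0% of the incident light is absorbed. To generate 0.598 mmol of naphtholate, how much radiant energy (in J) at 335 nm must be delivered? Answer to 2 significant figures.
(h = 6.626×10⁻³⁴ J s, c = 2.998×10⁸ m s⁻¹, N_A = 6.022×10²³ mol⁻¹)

1600 J

Product: 0.598 mmol = 5.98×10⁻⁴ mol.
Photons that must be absorbed: 5.98×10⁻⁴ / 0.287 = 0.002084 mol.
Incident photons needed: 0.002084 / 0.470 = 0.004434 mol.
Photon energy: hc/λ = 5.930×10⁻¹⁹ J; per mole, 3.571×10⁵ J mol⁻¹.
Energy required: 0.004434 × 3.571×10⁵ = 1600 J.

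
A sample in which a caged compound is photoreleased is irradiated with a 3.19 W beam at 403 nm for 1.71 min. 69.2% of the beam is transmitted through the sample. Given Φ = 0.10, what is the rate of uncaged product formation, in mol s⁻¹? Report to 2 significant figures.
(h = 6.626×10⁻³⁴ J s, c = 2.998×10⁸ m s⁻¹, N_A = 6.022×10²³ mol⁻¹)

3.3×10⁻⁷ mol s⁻¹

Photon energy at 403 nm: hc/λ = (6.626×10⁻³⁴)(2.998×10⁸)/(403×10⁻⁹) = 4.929×10⁻¹⁹ J.
Energy delivered: (3.19 W)(102.6 s) = 327.3 J.
Photons incident: 327.3 / 4.929×10⁻¹⁹ = 6.640×10²⁰, i.e. 6.640×10²⁰/6.022×10²³ = 0.001103 mol.
Fraction absorbed: 1 − 69.2/100 = 0.3080.
Photons absorbed: 0.3080 × 0.001103 = 3.397×10⁻⁴ mol.
Product formed: 0.10 × 3.397×10⁻⁴ = 3.397×10⁻⁵ mol.
Rate: 3.397×10⁻⁵ / 102.6 s = 3.3×10⁻⁷ mol s⁻¹.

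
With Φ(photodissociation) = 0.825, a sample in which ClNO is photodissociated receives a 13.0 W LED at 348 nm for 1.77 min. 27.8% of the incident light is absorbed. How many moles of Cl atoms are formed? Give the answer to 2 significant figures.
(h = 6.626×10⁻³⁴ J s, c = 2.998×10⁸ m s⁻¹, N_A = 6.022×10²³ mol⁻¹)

Photon energy at 348 nm: hc/λ = (6.626×10⁻³⁴)(2.998×10⁸)/(348×10⁻⁹) = 5.708×10⁻¹⁹ J.
Energy delivered: (13.0 W)(106.2 s) = 1381 J.
Photons incident: 1381 / 5.708×10⁻¹⁹ = 2.419×10²¹, i.e. 2.419×10²¹/6.022×10²³ = 0.004017 mol.
Photons absorbed: 0.278 × 0.004017 = 0.001117 mol.
Product: Φ × n_abs = 0.825 × 0.001117 = 9.215×10⁻⁴ mol.

9.2×10⁻⁴ mol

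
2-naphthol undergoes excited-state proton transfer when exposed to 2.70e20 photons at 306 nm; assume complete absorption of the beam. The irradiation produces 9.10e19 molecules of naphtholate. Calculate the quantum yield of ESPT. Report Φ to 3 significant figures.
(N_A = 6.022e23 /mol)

Product: 9.10e19 / 6.022e23 = 1.511e-4 mol.
Moles of photons: 2.70e20 / 6.022e23 = 4.484e-4 mol.
Φ = 1.511e-4 mol / 4.484e-4 mol photons = 0.337.

Φ = 0.337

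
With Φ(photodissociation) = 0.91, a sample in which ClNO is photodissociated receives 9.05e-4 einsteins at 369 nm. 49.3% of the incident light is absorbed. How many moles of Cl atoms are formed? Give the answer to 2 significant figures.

Photons absorbed: 0.493 × 9.05e-4 = 4.462e-4 mol.
Product: Φ × n_abs = 0.91 × 4.462e-4 = 4.060e-4 mol.

4.1e-4 mol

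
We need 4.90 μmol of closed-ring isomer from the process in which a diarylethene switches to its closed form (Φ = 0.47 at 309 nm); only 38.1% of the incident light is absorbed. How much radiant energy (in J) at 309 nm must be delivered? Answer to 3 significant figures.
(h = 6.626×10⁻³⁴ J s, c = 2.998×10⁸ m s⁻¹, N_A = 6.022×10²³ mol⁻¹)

Product: 4.90 μmol = 4.90×10⁻⁶ mol.
Photons that must be absorbed: 4.90×10⁻⁶ / 0.47 = 1.043×10⁻⁵ mol.
Incident photons needed: 1.043×10⁻⁵ / 0.381 = 2.738×10⁻⁵ mol.
Photon energy: hc/λ = 6.429×10⁻¹⁹ J; per mole, 3.872×10⁵ J mol⁻¹.
Energy required: 2.738×10⁻⁵ × 3.872×10⁵ = 10.6 J.

10.6 J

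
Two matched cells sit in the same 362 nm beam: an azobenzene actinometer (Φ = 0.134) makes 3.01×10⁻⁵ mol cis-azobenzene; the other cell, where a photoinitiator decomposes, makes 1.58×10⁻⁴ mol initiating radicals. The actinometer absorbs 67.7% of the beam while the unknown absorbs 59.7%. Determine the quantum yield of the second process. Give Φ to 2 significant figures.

Φ = 0.80

Photons absorbed by the actinometer: 3.01×10⁻⁵ / 0.134 = 2.246×10⁻⁴ mol.
Incident flux: 2.246×10⁻⁴ / 0.677 = 3.318×10⁻⁴ einstein.
Absorbed by unknown: 0.597 × 3.318×10⁻⁴ = 1.981×10⁻⁴ mol.
Φ(unknown) = 1.58×10⁻⁴ / 1.981×10⁻⁴ = 0.80.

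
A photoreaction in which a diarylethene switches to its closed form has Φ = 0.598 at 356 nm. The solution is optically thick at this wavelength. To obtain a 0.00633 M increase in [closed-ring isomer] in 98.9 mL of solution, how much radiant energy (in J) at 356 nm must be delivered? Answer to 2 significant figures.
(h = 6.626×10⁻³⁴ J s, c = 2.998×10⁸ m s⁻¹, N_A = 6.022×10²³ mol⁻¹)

Product: (0.00633 M)(0.0989 L) = 6.260×10⁻⁴ mol.
Photons that must be absorbed: 6.260×10⁻⁴ / 0.598 = 0.001047 mol.
Photon energy: hc/λ = 5.580×10⁻¹⁹ J; per mole, 3.360×10⁵ J mol⁻¹.
Energy required: 0.001047 × 3.360×10⁵ = 350 J.

350 J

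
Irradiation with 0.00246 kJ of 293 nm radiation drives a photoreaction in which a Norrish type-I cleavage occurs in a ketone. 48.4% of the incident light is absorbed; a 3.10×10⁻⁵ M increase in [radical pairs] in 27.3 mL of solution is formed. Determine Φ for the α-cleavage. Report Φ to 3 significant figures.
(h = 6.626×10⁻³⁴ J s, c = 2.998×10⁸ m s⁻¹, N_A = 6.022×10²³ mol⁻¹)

Φ = 0.290

Product: (3.10×10⁻⁵ M)(0.0273 L) = 8.463×10⁻⁷ mol.
Photon energy at 293 nm: hc/λ = (6.626×10⁻³⁴)(2.998×10⁸)/(293×10⁻⁹) = 6.780×10⁻¹⁹ J.
Incident energy: 0.00246 kJ = 2.46 J.
Photons incident: 2.46 / 6.780×10⁻¹⁹ = 3.628×10¹⁸, i.e. 3.628×10¹⁸/6.022×10²³ = 6.025×10⁻⁶ mol.
Photons absorbed: 0.484 × 6.025×10⁻⁶ = 2.916×10⁻⁶ mol.
Φ = 8.463×10⁻⁷ mol / 2.916×10⁻⁶ mol photons = 0.290.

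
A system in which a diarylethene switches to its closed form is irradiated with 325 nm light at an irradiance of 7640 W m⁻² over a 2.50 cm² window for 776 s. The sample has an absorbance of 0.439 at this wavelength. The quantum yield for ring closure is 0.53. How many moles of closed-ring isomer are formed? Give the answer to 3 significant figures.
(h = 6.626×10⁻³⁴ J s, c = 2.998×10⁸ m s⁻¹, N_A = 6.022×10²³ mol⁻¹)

0.00136 mol

Photon energy at 325 nm: hc/λ = (6.626×10⁻³⁴)(2.998×10⁸)/(325×10⁻⁹) = 6.112×10⁻¹⁹ J.
Energy delivered: (7640 W m⁻²)(2.50×10⁻⁴ m²)(776 s) = 1482 J.
Photons incident: 1482 / 6.112×10⁻¹⁹ = 2.425×10²¹, i.e. 2.425×10²¹/6.022×10²³ = 0.004027 mol.
Fraction absorbed: 1 − 10^(−0.439) = 0.6361.
Photons absorbed: 0.6361 × 0.004027 = 0.002562 mol.
Product: Φ × n_abs = 0.53 × 0.002562 = 0.001358 mol.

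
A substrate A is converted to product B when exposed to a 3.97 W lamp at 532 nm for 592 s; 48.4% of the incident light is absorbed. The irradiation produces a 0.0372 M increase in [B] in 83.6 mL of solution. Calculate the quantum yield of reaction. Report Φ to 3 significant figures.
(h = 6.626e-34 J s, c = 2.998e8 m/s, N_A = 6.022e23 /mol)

Φ = 0.615

Product: (0.0372 M)(0.0836 L) = 0.003110 mol.
Photon energy at 532 nm: hc/λ = (6.626e-34)(2.998e8)/(532e-9) = 3.734e-19 J.
Energy delivered: (3.97 W)(592 s) = 2350 J.
Photons incident: 2350 / 3.734e-19 = 6.294e21, i.e. 6.294e21/6.022e23 = 0.01045 mol.
Photons absorbed: 0.484 × 0.01045 = 0.005058 mol.
Φ = 0.003110 mol / 0.005058 mol photons = 0.615.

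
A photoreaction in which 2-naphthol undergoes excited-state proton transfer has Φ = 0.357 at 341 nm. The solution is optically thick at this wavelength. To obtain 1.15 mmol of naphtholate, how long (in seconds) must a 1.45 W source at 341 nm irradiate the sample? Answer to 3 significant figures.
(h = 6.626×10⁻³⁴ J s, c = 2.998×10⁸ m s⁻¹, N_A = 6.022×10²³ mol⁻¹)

Product: 1.15 mmol = 0.00115 mol.
Photons that must be absorbed: 0.00115 / 0.357 = 0.003221 mol.
Photon energy: hc/λ = 5.825×10⁻¹⁹ J; per mole, 3.508×10⁵ J mol⁻¹.
Energy required: 0.003221 × 3.508×10⁵ = 1130 J.
Time: 1130 J / 1.45 W = 779 s.

t ≈ 779 s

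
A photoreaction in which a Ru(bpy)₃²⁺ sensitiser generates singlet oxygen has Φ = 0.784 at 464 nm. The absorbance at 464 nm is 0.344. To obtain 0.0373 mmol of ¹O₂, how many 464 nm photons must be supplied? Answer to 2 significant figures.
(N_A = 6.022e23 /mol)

5.2e19 photons

Product: 0.0373 mmol = 3.73e-5 mol.
Photons that must be absorbed: 3.73e-5 / 0.784 = 4.758e-5 mol.
Fraction absorbed: 1 − 10^(−0.344) = 0.5471.
Incident photons needed: 4.758e-5 / 0.5471 = 8.697e-5 mol.
Photon count: 8.697e-5 × 6.022e23 = 5.2e19.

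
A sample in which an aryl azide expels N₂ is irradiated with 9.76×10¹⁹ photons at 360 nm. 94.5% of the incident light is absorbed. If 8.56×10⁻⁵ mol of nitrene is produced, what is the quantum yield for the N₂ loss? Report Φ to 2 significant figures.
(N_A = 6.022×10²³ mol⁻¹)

Φ = 0.56

Moles of photons: 9.76×10¹⁹ / 6.022×10²³ = 1.621×10⁻⁴ mol.
Photons absorbed: 0.945 × 1.621×10⁻⁴ = 1.532×10⁻⁴ mol.
Φ = 8.56×10⁻⁵ mol / 1.532×10⁻⁴ mol photons = 0.56.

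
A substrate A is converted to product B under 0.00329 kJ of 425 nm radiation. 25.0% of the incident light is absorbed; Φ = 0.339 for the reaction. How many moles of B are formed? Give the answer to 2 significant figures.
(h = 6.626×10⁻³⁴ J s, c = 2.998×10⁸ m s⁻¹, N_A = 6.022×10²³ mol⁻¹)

Photon energy at 425 nm: hc/λ = (6.626×10⁻³⁴)(2.998×10⁸)/(425×10⁻⁹) = 4.674×10⁻¹⁹ J.
Incident energy: 0.00329 kJ = 3.29 J.
Photons incident: 3.29 / 4.674×10⁻¹⁹ = 7.039×10¹⁸, i.e. 7.039×10¹⁸/6.022×10²³ = 1.169×10⁻⁵ mol.
Photons absorbed: 0.250 × 1.169×10⁻⁵ = 2.923×10⁻⁶ mol.
Product: Φ × n_abs = 0.339 × 2.923×10⁻⁶ = 9.909×10⁻⁷ mol.

9.9×10⁻⁷ mol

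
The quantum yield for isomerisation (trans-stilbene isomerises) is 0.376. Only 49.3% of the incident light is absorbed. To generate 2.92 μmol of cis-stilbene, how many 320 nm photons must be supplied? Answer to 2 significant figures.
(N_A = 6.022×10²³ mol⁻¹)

9.5×10¹⁸ photons

Product: 2.92 μmol = 2.92×10⁻⁶ mol.
Photons that must be absorbed: 2.92×10⁻⁶ / 0.376 = 7.766×10⁻⁶ mol.
Incident photons needed: 7.766×10⁻⁶ / 0.493 = 1.575×10⁻⁵ mol.
Photon count: 1.575×10⁻⁵ × 6.022×10²³ = 9.5×10¹⁸.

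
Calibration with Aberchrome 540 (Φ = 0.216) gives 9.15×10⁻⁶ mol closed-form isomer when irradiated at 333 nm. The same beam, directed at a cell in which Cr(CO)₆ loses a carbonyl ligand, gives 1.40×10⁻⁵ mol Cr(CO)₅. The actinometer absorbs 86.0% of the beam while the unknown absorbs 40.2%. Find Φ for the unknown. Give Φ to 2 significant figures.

Φ = 0.71

Photons absorbed by the actinometer: 9.15×10⁻⁶ / 0.216 = 4.236×10⁻⁵ mol.
Incident flux: 4.236×10⁻⁵ / 0.860 = 4.926×10⁻⁵ einstein.
Absorbed by unknown: 0.402 × 4.926×10⁻⁵ = 1.980×10⁻⁵ mol.
Φ(unknown) = 1.40×10⁻⁵ / 1.980×10⁻⁵ = 0.71.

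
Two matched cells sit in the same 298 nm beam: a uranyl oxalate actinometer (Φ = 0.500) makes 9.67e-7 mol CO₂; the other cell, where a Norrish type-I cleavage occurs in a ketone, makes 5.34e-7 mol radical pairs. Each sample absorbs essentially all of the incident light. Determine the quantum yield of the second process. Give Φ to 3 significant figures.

Photons absorbed by the actinometer: 9.67e-7 / 0.500 = 1.934e-6 mol.
Φ(unknown) = 5.34e-7 / 1.934e-6 = 0.276.

Φ = 0.276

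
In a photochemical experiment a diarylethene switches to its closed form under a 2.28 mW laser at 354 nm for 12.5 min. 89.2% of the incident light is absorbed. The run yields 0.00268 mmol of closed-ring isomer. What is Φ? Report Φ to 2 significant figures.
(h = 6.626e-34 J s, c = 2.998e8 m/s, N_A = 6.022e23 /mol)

Φ = 0.59

Product: 0.00268 mmol = 2.68e-6 mol.
Photon energy at 354 nm: hc/λ = (6.626e-34)(2.998e8)/(354e-9) = 5.612e-19 J.
Energy delivered: (2.28 mW)(750 s) = 1.710 J.
Photons incident: 1.710 / 5.612e-19 = 3.047e18, i.e. 3.047e18/6.022e23 = 5.060e-6 mol.
Photons absorbed: 0.892 × 5.060e-6 = 4.514e-6 mol.
Φ = 2.68e-6 mol / 4.514e-6 mol photons = 0.59.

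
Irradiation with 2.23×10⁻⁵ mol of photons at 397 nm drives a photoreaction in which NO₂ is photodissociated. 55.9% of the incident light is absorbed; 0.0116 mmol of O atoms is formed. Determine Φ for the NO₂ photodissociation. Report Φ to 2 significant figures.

Product: 0.0116 mmol = 1.16×10⁻⁵ mol.
Photons absorbed: 0.559 × 2.23×10⁻⁵ = 1.247×10⁻⁵ mol.
Φ = 1.16×10⁻⁵ mol / 1.247×10⁻⁵ mol photons = 0.93.

Φ = 0.93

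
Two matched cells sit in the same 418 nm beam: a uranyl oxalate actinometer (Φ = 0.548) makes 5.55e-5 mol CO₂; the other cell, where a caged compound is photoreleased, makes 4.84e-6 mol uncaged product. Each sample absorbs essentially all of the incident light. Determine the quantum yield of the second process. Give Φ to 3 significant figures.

Photons absorbed by the actinometer: 5.55e-5 / 0.548 = 1.013e-4 mol.
Φ(unknown) = 4.84e-6 / 1.013e-4 = 0.0478.

Φ = 0.0478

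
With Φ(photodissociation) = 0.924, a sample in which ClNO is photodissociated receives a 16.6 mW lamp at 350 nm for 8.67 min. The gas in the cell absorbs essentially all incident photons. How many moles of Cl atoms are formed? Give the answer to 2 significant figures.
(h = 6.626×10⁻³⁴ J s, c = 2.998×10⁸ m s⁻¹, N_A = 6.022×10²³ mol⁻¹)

2.3×10⁻⁵ mol

Photon energy at 350 nm: hc/λ = (6.626×10⁻³⁴)(2.998×10⁸)/(350×10⁻⁹) = 5.676×10⁻¹⁹ J.
Energy delivered: (16.6 mW)(520.2 s) = 8.635 J.
Photons incident: 8.635 / 5.676×10⁻¹⁹ = 1.521×10¹⁹, i.e. 1.521×10¹⁹/6.022×10²³ = 2.526×10⁻⁵ mol.
Product: Φ × n_abs = 0.924 × 2.526×10⁻⁵ = 2.334×10⁻⁵ mol.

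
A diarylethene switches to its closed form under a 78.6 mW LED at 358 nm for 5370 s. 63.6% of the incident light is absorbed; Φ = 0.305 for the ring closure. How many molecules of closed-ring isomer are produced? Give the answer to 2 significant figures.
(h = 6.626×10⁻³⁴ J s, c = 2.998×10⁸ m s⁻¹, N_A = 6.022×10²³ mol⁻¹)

1.5×10²⁰ molecules

Photon energy at 358 nm: hc/λ = (6.626×10⁻³⁴)(2.998×10⁸)/(358×10⁻⁹) = 5.549×10⁻¹⁹ J.
Energy delivered: (78.6 mW)(5370 s) = 422.1 J.
Photons incident: 422.1 / 5.549×10⁻¹⁹ = 7.607×10²⁰, i.e. 7.607×10²⁰/6.022×10²³ = 0.001263 mol.
Photons absorbed: 0.636 × 0.001263 = 8.033×10⁻⁴ mol.
Product: Φ × n_abs = 0.305 × 8.033×10⁻⁴ = 2.450×10⁻⁴ mol.
As a count: 2.450×10⁻⁴ × 6.022×10²³ = 1.5×10²⁰.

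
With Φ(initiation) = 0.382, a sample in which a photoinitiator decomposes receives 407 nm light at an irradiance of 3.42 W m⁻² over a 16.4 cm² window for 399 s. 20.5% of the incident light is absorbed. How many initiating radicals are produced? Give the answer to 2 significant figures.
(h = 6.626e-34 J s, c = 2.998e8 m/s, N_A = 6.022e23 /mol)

3.6e17 initiating radicals

Photon energy at 407 nm: hc/λ = (6.626e-34)(2.998e8)/(407e-9) = 4.881e-19 J.
Energy delivered: (3.42 W m⁻²)(16.4e-4 m²)(399 s) = 2.238 J.
Photons incident: 2.238 / 4.881e-19 = 4.585e18, i.e. 4.585e18/6.022e23 = 7.614e-6 mol.
Photons absorbed: 0.205 × 7.614e-6 = 1.561e-6 mol.
Product: Φ × n_abs = 0.382 × 1.561e-6 = 5.963e-7 mol.
As a count: 5.963e-7 × 6.022e23 = 3.6e17.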